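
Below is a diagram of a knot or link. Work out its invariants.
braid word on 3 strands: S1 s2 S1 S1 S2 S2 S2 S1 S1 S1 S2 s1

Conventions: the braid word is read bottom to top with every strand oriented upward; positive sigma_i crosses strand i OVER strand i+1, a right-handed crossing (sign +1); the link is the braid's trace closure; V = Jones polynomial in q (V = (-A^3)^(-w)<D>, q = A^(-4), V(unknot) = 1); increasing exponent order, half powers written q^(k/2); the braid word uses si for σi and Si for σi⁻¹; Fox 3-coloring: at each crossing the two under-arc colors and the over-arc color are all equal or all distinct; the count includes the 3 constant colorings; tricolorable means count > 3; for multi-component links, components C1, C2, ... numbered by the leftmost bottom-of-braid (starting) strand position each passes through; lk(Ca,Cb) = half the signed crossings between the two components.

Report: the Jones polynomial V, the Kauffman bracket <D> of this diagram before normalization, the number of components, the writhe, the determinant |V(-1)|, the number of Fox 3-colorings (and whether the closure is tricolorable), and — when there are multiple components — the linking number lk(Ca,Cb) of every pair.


V = q^-11 - 2q^-10 + 2q^-9 - 3q^-8 + 2q^-7 - 2q^-6 + 2q^-5 + q^-3
<D> = A^-12 + 2A^-4 - 2 + 2A^4 - 3A^8 + 2A^12 - 2A^16 + A^20 (w = -8)
1 component over 12 crossings, w = -8
9 Fox colorings among 3^12, |V(-1)| = 15: tricolorable
why: w = -8 shifts under R1 moves; the (-A^3)^(8) factor cancels that in V


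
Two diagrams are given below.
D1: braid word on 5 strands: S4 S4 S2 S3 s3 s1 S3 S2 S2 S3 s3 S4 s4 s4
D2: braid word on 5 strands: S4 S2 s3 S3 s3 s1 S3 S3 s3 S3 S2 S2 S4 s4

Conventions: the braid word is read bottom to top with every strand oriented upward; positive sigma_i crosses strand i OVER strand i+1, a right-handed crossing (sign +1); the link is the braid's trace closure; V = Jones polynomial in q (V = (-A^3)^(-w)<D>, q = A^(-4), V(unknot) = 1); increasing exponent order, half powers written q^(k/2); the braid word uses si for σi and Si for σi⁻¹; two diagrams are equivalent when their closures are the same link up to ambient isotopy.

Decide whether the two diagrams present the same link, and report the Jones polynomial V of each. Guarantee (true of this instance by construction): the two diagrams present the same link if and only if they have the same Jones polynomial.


same link: yes
V(D1) = -q^-4 + q^-3 + q^-1  [14 crossings, <D> = A^-8 + 1 - A^4, w = -4]
V(D2) = -q^-4 + q^-3 + q^-1  [14 crossings, <D> = A^-8 + 1 - A^4, w = -4]
insight: one V(q) for all 2 diagrams — one class (guaranteed)


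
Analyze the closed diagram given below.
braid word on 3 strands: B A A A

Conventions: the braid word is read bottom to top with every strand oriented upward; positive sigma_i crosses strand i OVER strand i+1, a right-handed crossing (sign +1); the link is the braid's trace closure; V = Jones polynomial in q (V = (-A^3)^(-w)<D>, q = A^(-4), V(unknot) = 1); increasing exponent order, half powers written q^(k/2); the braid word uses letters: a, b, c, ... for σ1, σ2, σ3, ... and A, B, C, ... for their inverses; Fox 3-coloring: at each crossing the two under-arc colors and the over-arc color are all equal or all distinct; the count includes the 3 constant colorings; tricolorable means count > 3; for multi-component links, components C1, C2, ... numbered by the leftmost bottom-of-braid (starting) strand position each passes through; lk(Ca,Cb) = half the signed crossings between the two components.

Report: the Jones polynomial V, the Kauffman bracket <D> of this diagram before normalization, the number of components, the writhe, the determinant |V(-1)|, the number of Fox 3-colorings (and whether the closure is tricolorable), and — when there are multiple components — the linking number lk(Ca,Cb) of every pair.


V = -q^-4 + q^-3 + q^-1
<D> = A^-8 + 1 - A^4 (w = -4)
1 component over 4 crossings, w = -4
9 Fox colorings among 3^4, |V(-1)| = 3: tricolorable
why: the span of V is 3, forcing >= 3 crossings in any diagram


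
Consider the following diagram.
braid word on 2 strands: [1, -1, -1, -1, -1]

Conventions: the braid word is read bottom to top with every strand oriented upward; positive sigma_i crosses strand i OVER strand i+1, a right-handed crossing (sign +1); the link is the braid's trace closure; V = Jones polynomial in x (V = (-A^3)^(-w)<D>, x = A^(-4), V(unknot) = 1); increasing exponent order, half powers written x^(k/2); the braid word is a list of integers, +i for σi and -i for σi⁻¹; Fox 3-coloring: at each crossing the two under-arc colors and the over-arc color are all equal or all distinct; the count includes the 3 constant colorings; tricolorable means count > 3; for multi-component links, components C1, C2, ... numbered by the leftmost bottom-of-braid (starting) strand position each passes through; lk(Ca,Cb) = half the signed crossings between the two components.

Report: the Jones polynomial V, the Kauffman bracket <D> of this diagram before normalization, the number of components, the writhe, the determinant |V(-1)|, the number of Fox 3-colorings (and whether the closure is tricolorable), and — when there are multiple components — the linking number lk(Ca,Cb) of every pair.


V = -x^-4 + x^-3 + x^-1
<D> = -A^-5 - A^3 + A^7 (w = -3)
1 component over 5 crossings, w = -3
9 Fox colorings among 3^5, |V(-1)| = 3: tricolorable
why: w = -3 shifts under R1 moves; the (-A^3)^(3) factor cancels that in V


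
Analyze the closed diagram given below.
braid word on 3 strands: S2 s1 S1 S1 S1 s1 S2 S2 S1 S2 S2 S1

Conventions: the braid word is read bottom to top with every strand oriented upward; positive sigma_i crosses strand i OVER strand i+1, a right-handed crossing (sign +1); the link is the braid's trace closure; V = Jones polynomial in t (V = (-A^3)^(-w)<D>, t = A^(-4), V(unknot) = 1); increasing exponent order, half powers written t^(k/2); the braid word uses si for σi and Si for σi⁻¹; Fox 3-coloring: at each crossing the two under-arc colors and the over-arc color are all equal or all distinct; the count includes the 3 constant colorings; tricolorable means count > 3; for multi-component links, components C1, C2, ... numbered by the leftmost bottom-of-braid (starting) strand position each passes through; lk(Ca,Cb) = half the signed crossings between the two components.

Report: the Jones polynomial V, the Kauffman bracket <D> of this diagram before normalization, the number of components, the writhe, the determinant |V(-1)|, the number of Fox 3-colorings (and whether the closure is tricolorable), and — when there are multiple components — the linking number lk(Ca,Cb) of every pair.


V = -t^-8 + t^-5 + t^-3
<D> = A^-12 + A^-4 - A^8 (w = -8)
1 component over 12 crossings, w = -8
9 Fox colorings among 3^12, |V(-1)| = 3: tricolorable
why: w = -8 shifts under R1 moves; the (-A^3)^(8) factor cancels that in V


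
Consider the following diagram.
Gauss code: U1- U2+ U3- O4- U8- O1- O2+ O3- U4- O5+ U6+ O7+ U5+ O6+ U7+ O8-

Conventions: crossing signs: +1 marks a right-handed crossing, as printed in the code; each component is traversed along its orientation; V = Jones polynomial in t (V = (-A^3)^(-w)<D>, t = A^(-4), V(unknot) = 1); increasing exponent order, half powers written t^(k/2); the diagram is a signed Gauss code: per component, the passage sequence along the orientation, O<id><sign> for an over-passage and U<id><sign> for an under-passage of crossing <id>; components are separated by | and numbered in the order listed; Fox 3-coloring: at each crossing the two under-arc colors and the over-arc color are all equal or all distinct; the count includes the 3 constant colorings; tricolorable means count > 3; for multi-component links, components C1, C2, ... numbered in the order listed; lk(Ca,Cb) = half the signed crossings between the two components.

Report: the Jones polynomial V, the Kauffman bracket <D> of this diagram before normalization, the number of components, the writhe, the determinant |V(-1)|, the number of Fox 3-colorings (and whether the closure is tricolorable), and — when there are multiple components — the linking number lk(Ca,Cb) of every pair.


V(t) = -t^-3 + t^-2 - t^-1 + 3 - t + t^2 - t^3
bracket: -A^-12 + A^-8 - A^-4 + 3 - A^4 + A^8 - A^12, w = 0
1 component, writhe 0, over 8 crossings
det 9, colorings 27 of 3^8 — tricolorable
observation: palindromic: swapping t for 1/t fixes V


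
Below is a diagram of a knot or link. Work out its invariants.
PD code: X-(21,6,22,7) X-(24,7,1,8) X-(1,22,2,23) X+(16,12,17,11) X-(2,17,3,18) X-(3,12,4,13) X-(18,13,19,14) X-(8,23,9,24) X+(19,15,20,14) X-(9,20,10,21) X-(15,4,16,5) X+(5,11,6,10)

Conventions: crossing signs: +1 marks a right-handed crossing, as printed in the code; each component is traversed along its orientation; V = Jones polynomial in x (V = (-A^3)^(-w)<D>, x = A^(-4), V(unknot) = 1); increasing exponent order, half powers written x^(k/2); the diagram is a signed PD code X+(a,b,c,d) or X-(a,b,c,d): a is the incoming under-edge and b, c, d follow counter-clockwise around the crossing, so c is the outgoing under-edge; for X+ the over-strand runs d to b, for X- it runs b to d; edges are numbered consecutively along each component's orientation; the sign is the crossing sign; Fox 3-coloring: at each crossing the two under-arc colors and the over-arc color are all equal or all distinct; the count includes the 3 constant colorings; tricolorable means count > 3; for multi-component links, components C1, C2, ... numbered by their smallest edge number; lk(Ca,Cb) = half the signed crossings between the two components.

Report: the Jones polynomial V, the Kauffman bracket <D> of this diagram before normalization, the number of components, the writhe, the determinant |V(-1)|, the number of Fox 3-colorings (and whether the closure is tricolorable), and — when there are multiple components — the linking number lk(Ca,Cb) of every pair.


V(x) = -x^-7 + x^-6 - x^-5 + x^-4 + x^-2
bracket: A^-10 + A^-2 - A^2 + A^6 - A^10, w = -6
1 component, writhe -6, over 12 crossings
det 5, colorings 3 of 3^12 — not tricolorable
observation: |V(-1)| = 5: so not tricolorable, since 3 does not divide 5


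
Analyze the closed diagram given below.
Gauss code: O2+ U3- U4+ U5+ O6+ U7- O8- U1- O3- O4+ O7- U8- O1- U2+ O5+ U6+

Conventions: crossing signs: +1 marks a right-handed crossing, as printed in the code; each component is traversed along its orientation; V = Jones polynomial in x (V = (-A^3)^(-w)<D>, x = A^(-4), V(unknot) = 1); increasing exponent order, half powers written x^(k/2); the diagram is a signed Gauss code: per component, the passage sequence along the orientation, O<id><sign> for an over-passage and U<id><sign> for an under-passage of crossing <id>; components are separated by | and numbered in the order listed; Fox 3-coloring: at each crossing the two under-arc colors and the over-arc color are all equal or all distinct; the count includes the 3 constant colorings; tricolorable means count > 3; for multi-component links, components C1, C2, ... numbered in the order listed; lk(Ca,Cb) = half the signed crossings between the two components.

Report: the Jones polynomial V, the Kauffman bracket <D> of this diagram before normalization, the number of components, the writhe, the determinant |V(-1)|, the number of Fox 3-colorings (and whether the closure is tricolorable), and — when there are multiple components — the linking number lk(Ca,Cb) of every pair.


V = -x^-3 + x^-2 - x^-1 + 3 - x + x^2 - x^3
<D> = -A^-12 + A^-8 - A^-4 + 3 - A^4 + A^8 - A^12 (w = 0)
1 component over 8 crossings, w = 0
27 Fox colorings among 3^8, |V(-1)| = 9: tricolorable
why: the span of V is 6, forcing >= 6 crossings in any diagram


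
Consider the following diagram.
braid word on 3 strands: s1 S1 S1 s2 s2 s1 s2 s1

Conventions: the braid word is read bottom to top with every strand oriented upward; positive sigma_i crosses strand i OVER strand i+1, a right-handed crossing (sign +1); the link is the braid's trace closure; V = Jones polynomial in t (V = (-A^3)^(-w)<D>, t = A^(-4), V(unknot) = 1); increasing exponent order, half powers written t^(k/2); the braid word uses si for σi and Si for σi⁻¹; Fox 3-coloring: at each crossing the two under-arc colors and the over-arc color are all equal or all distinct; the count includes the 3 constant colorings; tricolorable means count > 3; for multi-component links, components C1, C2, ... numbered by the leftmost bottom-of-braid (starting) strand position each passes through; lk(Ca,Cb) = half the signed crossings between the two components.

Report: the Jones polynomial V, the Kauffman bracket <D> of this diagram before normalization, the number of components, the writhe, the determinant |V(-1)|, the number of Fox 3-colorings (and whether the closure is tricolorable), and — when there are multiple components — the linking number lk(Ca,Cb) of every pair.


Jones polynomial: V(t) = t + t^3 - t^4
<D> = -A^-4 + 1 + A^8; writhe +4
components 1, writhe +4 (8 crossings)
3-colorings: 9 of 3^8, det 3 — tricolorable
note: |V(-1)| = 3: so tricolorable, since 3 divides 3


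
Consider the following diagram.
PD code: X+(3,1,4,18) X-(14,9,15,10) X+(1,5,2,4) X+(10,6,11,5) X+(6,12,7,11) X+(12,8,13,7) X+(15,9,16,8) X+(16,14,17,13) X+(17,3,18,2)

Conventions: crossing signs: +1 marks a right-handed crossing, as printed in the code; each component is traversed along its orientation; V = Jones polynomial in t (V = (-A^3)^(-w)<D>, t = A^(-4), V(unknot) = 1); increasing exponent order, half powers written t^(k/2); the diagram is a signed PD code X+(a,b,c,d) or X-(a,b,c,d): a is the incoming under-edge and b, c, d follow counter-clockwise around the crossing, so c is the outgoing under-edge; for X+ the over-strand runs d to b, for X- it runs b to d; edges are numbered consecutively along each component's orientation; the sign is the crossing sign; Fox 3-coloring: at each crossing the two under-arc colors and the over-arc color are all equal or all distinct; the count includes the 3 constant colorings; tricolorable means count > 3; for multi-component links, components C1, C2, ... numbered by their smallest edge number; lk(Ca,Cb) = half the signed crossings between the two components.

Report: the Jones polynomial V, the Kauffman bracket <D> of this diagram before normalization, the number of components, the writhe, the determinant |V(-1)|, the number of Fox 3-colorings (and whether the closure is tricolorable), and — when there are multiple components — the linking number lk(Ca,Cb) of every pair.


V(t) = t^2 + 2t^4 - 2t^5 + t^6 - 2t^7 + t^8
bracket: -A^-11 + 2A^-7 - A^-3 + 2A - 2A^5 - A^13, w = +7
1 component, writhe +7, over 9 crossings
det 9, colorings 27 of 3^9 — tricolorable
observation: w = +7 (over 9 crossings) is diagram-only; (-A^3)^(-7) removes it from V


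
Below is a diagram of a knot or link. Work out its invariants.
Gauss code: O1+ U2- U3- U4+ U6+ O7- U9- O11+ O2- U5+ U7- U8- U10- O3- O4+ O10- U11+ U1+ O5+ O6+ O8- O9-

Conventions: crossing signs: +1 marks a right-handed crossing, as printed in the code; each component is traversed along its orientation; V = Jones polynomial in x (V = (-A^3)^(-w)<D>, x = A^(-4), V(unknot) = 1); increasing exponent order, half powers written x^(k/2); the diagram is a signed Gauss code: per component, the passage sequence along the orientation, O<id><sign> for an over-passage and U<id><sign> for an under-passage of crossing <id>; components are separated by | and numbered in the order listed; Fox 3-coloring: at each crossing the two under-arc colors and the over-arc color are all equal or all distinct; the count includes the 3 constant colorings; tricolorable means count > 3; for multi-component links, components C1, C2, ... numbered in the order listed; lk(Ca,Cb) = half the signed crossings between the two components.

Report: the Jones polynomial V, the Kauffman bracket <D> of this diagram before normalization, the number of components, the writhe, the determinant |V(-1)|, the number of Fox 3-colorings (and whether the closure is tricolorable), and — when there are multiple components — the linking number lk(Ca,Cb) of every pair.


V = 1
<D> = -A^-3 (w = -1)
1 component over 11 crossings, w = -1
3 Fox colorings among 3^11, |V(-1)| = 1: not tricolorable
why: det 1 = |V(-1)|; not divisible by 3, so not tricolorable


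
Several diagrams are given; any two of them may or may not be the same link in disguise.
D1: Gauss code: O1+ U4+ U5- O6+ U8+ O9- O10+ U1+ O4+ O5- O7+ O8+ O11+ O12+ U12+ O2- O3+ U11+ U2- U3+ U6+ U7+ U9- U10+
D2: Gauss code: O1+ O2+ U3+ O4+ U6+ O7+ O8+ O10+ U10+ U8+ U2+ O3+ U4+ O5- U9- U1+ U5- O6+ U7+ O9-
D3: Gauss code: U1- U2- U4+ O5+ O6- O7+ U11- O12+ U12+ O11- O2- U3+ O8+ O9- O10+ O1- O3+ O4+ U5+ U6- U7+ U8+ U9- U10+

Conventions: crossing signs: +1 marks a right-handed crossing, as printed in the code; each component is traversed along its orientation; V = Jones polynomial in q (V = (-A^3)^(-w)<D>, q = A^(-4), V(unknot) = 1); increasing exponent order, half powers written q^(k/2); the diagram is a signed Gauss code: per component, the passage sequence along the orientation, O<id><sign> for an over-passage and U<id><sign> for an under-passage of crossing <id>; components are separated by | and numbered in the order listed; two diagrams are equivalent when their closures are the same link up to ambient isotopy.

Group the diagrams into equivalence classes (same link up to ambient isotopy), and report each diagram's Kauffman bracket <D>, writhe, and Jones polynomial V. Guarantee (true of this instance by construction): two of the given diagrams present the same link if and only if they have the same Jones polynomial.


grouping into links: {D1} | {D2} | {D3}
V(D1) = q + q^3 - q^4  (w +6, c 12, <D> = -A^2 + A^6 + A^14)
D2 (bracket -A^-10 + A^-6 - A^-2 + A^2 + A^10; 10 crossings at w = +6): V = q^2 + q^4 - q^5 + q^6 - q^7
D3 (bracket A^6; 12 crossings at w = +2): V = 1
why: 3 values of V(q) split the 3 diagrams


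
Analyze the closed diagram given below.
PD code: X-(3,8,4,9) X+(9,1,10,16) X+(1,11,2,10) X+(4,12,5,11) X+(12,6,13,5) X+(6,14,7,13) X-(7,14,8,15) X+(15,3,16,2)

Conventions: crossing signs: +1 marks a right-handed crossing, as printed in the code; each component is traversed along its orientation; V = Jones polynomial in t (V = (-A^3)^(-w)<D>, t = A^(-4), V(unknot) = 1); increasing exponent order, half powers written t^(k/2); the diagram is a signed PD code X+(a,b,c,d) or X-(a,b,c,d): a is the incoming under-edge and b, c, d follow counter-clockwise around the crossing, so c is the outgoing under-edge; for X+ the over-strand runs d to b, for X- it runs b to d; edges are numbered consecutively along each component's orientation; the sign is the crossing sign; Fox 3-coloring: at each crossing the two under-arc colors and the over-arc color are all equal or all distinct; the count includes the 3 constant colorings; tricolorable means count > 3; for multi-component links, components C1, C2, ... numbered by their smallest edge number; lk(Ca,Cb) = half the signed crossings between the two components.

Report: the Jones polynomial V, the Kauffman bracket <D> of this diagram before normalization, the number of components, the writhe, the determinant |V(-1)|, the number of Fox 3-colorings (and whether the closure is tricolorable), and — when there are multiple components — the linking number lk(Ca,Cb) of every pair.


Jones polynomial: V(t) = t - t^2 + 2t^3 - t^4 + t^5 - t^6
<D> = -A^-12 + A^-8 - A^-4 + 2 - A^4 + A^8; writhe +4
components 1, writhe +4 (8 crossings)
3-colorings: 3 of 3^8, det 7 — not tricolorable
note: w = +4 (over 8 crossings) is diagram-only; (-A^3)^(-4) removes it from V


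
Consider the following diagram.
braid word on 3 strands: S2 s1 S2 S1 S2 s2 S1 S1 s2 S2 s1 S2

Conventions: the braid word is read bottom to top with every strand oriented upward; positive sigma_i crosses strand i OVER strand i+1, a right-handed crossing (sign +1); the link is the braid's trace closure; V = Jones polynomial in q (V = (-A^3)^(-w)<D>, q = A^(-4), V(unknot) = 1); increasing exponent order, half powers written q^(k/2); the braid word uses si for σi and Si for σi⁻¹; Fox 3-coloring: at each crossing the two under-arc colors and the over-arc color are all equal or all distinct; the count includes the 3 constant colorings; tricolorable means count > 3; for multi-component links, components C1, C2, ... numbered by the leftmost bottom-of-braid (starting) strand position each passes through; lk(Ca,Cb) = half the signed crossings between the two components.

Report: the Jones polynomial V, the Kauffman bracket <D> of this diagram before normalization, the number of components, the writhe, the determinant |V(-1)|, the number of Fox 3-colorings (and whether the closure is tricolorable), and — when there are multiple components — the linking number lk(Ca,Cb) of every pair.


V(q) = -q^-6 + q^-5 - q^-4 + 2q^-3 - q^-2 + q^-1
bracket: A^-8 - A^-4 + 2 - A^4 + A^8 - A^12, w = -4
1 component, writhe -4, over 12 crossings
det 7, colorings 3 of 3^12 — not tricolorable
observation: inverse pairs cancel, leaving σ2⁻¹ σ1 σ2⁻¹ σ1⁻¹ σ1⁻¹ σ2⁻¹


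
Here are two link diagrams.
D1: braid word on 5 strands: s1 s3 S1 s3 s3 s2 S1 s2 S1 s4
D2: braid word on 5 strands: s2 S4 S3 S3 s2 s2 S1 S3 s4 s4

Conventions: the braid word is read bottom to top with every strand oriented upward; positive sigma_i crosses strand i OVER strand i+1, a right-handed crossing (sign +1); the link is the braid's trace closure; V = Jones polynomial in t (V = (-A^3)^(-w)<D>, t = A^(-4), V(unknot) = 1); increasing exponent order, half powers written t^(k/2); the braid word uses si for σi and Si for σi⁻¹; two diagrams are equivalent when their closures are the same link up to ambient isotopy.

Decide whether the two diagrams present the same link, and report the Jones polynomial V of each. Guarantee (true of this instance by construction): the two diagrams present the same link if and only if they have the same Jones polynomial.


same link: no
V(D1) = t^-1 - 1 + 2t - 3t^2 + 3t^3 - 2t^4 + 2t^5 - t^6  [10 crossings, <D> = -A^-12 + 2A^-8 - 2A^-4 + 3 - 3A^4 + 2A^8 - A^12 + A^16, w = +4]
V(D2) = -t^-3 + 2t^-2 - 2t^-1 + 3 - 2t + 2t^2 - t^3  (w 0, c 10, <D> = -A^-12 + 2A^-8 - 2A^-4 + 3 - 2A^4 + 2A^8 - A^12)
note: V(t) takes 2 values over 2 diagrams, fixing the grouping


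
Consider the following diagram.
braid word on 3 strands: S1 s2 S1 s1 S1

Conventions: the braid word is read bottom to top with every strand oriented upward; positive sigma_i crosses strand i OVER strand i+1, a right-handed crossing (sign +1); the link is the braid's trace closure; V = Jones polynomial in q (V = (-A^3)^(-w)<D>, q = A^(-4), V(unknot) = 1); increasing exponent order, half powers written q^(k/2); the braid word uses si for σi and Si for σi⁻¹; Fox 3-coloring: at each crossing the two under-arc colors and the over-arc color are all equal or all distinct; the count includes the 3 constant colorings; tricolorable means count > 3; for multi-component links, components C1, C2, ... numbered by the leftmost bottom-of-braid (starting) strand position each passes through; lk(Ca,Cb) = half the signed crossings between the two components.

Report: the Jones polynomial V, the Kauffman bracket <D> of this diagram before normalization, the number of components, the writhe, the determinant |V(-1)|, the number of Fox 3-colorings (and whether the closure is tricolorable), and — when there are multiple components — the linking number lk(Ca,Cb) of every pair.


V = -q^(-5/2) - q^(-1/2)
<D> = A^-1 + A^7 (w = -1)
2 components over 5 crossings, w = -1
lk(C1,C2): -1
3 Fox colorings among 3^5, |V(-1)| = 2: not tricolorable
why: span 2 respects span(V) <= c + mu - 1 = 6 for this 2-component diagram


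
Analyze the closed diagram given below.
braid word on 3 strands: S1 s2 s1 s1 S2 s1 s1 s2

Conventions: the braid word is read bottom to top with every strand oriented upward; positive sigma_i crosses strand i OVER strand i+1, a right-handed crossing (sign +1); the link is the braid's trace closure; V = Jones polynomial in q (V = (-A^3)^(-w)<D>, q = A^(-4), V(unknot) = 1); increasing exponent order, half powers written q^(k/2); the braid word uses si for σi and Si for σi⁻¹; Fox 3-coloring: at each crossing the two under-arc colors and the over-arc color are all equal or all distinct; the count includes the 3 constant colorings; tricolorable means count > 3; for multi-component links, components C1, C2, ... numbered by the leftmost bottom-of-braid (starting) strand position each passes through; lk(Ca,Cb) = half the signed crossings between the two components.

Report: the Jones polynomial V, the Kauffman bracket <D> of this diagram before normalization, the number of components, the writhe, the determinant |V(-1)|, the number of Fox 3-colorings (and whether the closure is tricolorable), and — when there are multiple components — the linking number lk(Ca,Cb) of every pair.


Jones polynomial: V(q) = 2q - 2q^2 + 3q^3 - 3q^4 + 2q^5 - 2q^6 + q^7
<D> = A^-16 - 2A^-12 + 2A^-8 - 3A^-4 + 3 - 2A^4 + 2A^8; writhe +4
components 1, writhe +4 (8 crossings)
3-colorings: 9 of 3^8, det 15 — tricolorable
note: w = +4 (over 8 crossings) is diagram-only; (-A^3)^(-4) removes it from V


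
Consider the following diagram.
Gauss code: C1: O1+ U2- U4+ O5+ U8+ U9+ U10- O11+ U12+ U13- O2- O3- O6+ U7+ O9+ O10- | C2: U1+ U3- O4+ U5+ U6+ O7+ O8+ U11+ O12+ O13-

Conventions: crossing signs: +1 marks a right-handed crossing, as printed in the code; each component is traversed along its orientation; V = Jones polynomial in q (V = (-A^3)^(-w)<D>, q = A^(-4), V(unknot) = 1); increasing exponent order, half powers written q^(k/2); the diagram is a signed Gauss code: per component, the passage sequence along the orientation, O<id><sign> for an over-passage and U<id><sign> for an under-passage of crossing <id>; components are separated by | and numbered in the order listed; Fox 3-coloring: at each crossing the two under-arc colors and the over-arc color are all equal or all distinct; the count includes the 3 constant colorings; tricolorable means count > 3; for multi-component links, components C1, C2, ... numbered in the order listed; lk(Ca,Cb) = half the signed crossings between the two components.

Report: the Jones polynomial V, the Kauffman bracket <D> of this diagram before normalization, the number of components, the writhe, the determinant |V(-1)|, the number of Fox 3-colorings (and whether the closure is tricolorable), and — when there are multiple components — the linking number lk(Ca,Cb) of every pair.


Jones polynomial: V(q) = -q^(3/2) + q^(5/2) - 2q^(7/2) + 2q^(9/2) - 2q^(11/2) + q^(13/2) - q^(15/2)
<D> = A^-15 - A^-11 + 2A^-7 - 2A^-3 + 2A - A^5 + A^9; writhe +5
components 2, writhe +5 (13 crossings)
linking number lk(C1,C2) = +3
3-colorings: 3 of 3^13, det 10 — not tricolorable
note: w = +5 (over 13 crossings) is diagram-only; (-A^3)^(-5) removes it from V


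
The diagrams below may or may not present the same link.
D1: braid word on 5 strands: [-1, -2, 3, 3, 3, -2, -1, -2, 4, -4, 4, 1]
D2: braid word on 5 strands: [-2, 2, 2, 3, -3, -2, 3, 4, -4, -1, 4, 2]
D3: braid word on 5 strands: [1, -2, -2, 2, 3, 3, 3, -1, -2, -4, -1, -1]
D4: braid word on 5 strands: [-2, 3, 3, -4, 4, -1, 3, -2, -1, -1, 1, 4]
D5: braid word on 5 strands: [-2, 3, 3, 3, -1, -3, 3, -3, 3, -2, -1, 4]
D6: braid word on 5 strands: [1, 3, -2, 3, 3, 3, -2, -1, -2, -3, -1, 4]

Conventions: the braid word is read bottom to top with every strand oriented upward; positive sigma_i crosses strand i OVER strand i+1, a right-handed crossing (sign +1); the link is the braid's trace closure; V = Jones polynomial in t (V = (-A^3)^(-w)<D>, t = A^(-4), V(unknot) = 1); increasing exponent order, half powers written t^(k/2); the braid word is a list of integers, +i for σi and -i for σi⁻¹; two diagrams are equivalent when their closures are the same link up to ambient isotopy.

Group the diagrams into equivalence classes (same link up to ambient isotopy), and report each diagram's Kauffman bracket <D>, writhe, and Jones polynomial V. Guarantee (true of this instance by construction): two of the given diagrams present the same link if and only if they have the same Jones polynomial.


equivalence classes: {D1, D3, D4, D5, D6} | {D2}
D1 (bracket -A^-12 + A^-8 - A^-4 + 3 - A^4 + A^8 - A^12; 12 crossings at w = 0): V = -t^-3 + t^-2 - t^-1 + 3 - t + t^2 - t^3
V(D2) = 1  (w +2, c 12, <D> = A^6)
V(D3) = -t^-3 + t^-2 - t^-1 + 3 - t + t^2 - t^3  [12 crossings, <D> = -A^-18 + A^-14 - A^-10 + 3A^-6 - A^-2 + A^2 - A^6, w = -2]
V(D4) = -t^-3 + t^-2 - t^-1 + 3 - t + t^2 - t^3  [12 crossings, <D> = -A^-12 + A^-8 - A^-4 + 3 - A^4 + A^8 - A^12, w = 0]
V(D5) = -t^-3 + t^-2 - t^-1 + 3 - t + t^2 - t^3  [12 crossings, <D> = -A^-12 + A^-8 - A^-4 + 3 - A^4 + A^8 - A^12, w = 0]
V(D6) = -t^-3 + t^-2 - t^-1 + 3 - t + t^2 - t^3  [12 crossings, <D> = -A^-12 + A^-8 - A^-4 + 3 - A^4 + A^8 - A^12, w = 0]
key observation: comparing 6 Jones polynomials yields 2 groups


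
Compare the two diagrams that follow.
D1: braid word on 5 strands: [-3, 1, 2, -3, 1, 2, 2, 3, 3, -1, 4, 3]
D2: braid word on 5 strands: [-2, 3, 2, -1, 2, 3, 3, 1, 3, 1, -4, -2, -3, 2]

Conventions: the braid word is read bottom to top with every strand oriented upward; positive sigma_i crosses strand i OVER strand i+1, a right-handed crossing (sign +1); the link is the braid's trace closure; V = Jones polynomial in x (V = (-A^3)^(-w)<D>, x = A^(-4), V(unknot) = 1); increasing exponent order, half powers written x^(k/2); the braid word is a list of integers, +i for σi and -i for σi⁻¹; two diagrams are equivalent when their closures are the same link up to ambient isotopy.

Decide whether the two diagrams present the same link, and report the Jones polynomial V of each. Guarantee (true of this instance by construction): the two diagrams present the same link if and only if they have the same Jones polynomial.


equivalent: no
V(D1) = x - x^2 + 2x^3 - x^4 + x^5 - x^6  (w +6, c 12, <D> = -A^-6 + A^-2 - A^2 + 2A^6 - A^10 + A^14)
V(D2) = x + x^3 - x^4  [14 crossings, <D> = -A^-4 + 1 + A^8, w = +4]
key observation: 2 classes among 2 diagrams; unequal V(x) rules out equality


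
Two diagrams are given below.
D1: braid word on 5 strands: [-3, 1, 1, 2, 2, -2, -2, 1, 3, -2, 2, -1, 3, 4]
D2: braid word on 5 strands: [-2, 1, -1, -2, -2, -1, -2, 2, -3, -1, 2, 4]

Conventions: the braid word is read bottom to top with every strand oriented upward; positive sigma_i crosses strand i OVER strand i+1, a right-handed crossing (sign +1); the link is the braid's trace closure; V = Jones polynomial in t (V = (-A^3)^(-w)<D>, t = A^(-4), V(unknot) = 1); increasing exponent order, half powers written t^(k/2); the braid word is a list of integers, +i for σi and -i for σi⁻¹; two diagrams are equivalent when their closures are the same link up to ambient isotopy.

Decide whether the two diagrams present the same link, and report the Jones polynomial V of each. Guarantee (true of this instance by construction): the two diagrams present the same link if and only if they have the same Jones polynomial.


equivalent: no
V(D1) = 1 + t + t^2 + t^3  (w +4, c 14, <D> = 1 + A^4 + A^8 + A^12)
V(D2) = t^-5 + 2t^-3 + t^-1  (w -4, c 12, <D> = A^-8 + 2 + A^8)
why: comparing 2 Jones polynomials yields 2 groups


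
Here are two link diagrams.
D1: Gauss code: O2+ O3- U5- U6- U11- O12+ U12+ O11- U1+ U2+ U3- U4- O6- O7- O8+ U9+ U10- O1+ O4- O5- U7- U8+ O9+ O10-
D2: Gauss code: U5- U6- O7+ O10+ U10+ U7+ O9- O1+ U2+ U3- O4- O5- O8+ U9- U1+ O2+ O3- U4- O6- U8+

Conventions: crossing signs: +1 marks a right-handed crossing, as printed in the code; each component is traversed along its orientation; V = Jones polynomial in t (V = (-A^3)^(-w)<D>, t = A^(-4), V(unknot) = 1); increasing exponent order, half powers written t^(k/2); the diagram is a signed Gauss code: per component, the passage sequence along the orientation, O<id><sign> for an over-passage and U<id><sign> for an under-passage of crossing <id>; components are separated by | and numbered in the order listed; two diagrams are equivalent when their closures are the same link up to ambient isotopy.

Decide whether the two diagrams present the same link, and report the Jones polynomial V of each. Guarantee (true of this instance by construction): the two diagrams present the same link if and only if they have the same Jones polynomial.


equivalent: yes
D1 (bracket A^-6; 12 crossings at w = -2): V = 1
V(D2) = 1  (w 0, c 10, <D> = 1)
key observation: all 2 diagrams share one V(t), hence one class


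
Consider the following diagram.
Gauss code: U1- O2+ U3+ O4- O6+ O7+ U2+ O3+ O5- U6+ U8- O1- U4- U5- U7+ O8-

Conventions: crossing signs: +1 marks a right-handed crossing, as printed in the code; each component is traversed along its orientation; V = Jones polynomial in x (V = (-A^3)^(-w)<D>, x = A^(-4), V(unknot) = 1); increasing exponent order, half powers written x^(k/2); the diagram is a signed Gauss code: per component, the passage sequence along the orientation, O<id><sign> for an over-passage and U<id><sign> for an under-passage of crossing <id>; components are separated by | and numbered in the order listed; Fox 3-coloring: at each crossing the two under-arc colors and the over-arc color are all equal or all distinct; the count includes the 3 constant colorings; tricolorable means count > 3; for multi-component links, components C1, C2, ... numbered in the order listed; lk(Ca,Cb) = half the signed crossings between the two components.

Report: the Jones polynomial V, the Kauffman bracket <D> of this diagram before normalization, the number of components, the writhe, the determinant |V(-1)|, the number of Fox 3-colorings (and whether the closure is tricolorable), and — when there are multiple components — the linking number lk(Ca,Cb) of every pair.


V(x) = -x^-3 + x^-2 - x^-1 + 3 - x + x^2 - x^3
bracket: -A^-12 + A^-8 - A^-4 + 3 - A^4 + A^8 - A^12, w = 0
1 component, writhe 0, over 8 crossings
det 9, colorings 27 of 3^8 — tricolorable
observation: the span of V is 6, forcing >= 6 crossings in any diagram


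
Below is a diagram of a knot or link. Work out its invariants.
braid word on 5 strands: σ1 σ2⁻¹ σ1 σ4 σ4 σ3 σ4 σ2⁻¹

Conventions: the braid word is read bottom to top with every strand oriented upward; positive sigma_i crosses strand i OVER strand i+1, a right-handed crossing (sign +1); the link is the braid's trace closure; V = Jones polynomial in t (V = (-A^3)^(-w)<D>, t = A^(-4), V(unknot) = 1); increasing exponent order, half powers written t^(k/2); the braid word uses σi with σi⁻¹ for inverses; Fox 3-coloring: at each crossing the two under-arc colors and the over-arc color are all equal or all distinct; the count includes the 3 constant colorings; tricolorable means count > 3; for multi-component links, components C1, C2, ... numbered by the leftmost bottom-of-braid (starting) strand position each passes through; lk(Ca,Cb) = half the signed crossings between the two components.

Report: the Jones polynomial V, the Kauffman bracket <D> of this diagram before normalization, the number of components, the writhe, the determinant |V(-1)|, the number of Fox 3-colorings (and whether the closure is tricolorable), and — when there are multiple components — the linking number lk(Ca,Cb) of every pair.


V = t^-1 - 1 + 2t - 3t^2 + 3t^3 - 2t^4 + 2t^5 - t^6
<D> = -A^-12 + 2A^-8 - 2A^-4 + 3 - 3A^4 + 2A^8 - A^12 + A^16 (w = +4)
1 component over 8 crossings, w = +4
9 Fox colorings among 3^8, |V(-1)| = 15: tricolorable
why: det 15 = |V(-1)|; divisible by 3, so tricolorable


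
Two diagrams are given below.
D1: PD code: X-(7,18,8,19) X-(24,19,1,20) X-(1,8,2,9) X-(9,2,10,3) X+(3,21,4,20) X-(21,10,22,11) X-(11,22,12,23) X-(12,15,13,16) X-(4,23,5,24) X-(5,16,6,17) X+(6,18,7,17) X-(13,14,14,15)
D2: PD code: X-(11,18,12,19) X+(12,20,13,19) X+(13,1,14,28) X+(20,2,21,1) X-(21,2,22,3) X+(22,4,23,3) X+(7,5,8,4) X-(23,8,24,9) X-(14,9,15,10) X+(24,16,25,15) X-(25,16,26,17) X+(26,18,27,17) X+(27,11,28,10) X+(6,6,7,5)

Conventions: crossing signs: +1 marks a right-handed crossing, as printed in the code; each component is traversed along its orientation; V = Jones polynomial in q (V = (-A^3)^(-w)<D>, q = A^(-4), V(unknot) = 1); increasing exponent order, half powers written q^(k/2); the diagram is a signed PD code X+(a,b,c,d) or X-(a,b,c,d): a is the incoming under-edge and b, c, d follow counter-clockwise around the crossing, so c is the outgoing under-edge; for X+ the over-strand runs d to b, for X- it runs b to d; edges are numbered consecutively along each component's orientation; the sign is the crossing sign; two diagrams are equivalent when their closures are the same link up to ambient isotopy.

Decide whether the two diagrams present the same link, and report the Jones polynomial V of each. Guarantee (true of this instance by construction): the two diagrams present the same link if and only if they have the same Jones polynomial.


same link: no
V(D1) = q^-8 - 2q^-7 + q^-6 - 2q^-5 + 2q^-4 + q^-2  [12 crossings, <D> = A^-16 + 2A^-8 - 2A^-4 + 1 - 2A^4 + A^8, w = -8]
D2 (bracket A^12; 14 crossings at w = +4): V = 1
note: V(q) takes 2 values over 2 diagrams, fixing the grouping


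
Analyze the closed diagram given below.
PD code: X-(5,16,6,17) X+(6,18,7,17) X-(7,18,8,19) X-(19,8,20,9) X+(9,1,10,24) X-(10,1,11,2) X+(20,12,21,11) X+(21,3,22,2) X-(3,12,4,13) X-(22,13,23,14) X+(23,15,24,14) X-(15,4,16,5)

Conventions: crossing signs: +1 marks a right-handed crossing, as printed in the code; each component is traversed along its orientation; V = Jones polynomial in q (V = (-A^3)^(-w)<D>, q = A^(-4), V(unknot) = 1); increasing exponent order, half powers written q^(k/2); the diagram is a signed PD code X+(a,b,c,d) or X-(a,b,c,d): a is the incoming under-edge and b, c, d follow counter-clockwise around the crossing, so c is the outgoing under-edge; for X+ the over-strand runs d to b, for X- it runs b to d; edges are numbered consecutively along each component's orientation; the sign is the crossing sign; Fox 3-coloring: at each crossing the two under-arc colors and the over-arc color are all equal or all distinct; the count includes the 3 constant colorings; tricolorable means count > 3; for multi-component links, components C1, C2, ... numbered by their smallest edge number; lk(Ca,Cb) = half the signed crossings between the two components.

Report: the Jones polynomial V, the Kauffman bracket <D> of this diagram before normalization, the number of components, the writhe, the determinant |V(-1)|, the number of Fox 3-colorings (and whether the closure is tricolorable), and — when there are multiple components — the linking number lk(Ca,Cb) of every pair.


V(q) = -q^-4 + q^-3 + q^-1
bracket: A^-2 + A^6 - A^10, w = -2
1 component, writhe -2, over 12 crossings
det 3, colorings 9 of 3^12 — tricolorable
observation: det 3 = |V(-1)|; divisible by 3, so tricolorable


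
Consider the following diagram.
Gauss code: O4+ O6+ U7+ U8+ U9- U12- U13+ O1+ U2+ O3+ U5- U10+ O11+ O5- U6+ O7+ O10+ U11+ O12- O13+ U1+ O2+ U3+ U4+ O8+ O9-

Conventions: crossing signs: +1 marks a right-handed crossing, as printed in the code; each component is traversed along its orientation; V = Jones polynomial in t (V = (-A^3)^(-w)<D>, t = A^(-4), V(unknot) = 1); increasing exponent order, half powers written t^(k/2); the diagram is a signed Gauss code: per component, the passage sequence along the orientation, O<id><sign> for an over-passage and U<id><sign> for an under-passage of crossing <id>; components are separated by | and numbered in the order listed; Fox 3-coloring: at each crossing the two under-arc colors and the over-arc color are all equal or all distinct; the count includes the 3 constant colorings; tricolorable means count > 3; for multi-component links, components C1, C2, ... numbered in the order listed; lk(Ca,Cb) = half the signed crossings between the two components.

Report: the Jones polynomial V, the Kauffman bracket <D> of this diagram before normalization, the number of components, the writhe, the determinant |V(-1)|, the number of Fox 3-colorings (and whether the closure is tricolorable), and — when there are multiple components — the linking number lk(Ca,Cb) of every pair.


V = t^2 - t^3 + 3t^4 - 3t^5 + 3t^6 - 3t^7 + 2t^8 - t^9
<D> = A^-15 - 2A^-11 + 3A^-7 - 3A^-3 + 3A - 3A^5 + A^9 - A^13 (w = +7)
1 component over 13 crossings, w = +7
3 Fox colorings among 3^13, |V(-1)| = 17: not tricolorable
why: w = +7 shifts under R1 moves; the (-A^3)^(-7) factor cancels that in V
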